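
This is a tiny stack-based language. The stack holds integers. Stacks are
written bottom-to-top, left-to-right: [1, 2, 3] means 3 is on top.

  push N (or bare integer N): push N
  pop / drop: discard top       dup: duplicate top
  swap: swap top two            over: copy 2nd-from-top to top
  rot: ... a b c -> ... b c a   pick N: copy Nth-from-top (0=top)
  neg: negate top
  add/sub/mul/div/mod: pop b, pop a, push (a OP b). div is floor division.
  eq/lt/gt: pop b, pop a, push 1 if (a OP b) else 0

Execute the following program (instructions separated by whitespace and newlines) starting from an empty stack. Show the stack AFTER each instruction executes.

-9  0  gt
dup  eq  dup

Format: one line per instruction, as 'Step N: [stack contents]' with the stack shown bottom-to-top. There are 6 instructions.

Step 1: [-9]
Step 2: [-9, 0]
Step 3: [0]
Step 4: [0, 0]
Step 5: [1]
Step 6: [1, 1]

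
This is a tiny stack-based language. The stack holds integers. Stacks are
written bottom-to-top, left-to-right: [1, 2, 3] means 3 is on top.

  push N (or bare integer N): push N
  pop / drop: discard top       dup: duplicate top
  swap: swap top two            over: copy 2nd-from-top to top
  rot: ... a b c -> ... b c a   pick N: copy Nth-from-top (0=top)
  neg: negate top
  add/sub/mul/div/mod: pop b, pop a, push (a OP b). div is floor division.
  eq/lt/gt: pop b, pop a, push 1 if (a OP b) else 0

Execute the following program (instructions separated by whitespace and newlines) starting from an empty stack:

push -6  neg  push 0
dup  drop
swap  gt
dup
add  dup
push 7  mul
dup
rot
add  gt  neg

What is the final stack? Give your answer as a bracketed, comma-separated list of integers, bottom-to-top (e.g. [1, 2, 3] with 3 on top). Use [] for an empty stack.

After 'push -6': [-6]
After 'neg': [6]
After 'push 0': [6, 0]
After 'dup': [6, 0, 0]
After 'drop': [6, 0]
After 'swap': [0, 6]
After 'gt': [0]
After 'dup': [0, 0]
After 'add': [0]
After 'dup': [0, 0]
After 'push 7': [0, 0, 7]
After 'mul': [0, 0]
After 'dup': [0, 0, 0]
After 'rot': [0, 0, 0]
After 'add': [0, 0]
After 'gt': [0]
After 'neg': [0]

Answer: [0]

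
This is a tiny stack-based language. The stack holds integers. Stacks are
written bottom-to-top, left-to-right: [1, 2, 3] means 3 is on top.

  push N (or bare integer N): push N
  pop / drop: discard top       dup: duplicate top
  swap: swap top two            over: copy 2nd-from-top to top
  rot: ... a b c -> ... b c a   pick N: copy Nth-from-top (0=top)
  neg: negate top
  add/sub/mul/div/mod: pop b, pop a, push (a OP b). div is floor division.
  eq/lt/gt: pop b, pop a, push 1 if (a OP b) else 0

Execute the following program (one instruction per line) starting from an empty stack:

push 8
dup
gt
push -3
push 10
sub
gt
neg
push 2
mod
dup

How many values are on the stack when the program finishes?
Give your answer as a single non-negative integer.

After 'push 8': stack = [8] (depth 1)
After 'dup': stack = [8, 8] (depth 2)
After 'gt': stack = [0] (depth 1)
After 'push -3': stack = [0, -3] (depth 2)
After 'push 10': stack = [0, -3, 10] (depth 3)
After 'sub': stack = [0, -13] (depth 2)
After 'gt': stack = [1] (depth 1)
After 'neg': stack = [-1] (depth 1)
After 'push 2': stack = [-1, 2] (depth 2)
After 'mod': stack = [1] (depth 1)
After 'dup': stack = [1, 1] (depth 2)

Answer: 2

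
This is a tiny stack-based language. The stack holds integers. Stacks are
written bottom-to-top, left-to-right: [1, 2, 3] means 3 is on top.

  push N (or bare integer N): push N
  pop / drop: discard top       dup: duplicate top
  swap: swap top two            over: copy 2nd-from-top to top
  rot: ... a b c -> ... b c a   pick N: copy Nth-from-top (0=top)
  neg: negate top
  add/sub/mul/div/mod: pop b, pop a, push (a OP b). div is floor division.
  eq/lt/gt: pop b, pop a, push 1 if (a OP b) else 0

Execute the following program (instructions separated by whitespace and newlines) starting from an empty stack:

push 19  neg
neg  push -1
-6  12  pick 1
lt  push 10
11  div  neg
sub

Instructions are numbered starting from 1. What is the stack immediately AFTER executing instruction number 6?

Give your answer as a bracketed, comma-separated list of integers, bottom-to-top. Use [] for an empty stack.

Answer: [19, -1, -6, 12]

Derivation:
Step 1 ('push 19'): [19]
Step 2 ('neg'): [-19]
Step 3 ('neg'): [19]
Step 4 ('push -1'): [19, -1]
Step 5 ('-6'): [19, -1, -6]
Step 6 ('12'): [19, -1, -6, 12]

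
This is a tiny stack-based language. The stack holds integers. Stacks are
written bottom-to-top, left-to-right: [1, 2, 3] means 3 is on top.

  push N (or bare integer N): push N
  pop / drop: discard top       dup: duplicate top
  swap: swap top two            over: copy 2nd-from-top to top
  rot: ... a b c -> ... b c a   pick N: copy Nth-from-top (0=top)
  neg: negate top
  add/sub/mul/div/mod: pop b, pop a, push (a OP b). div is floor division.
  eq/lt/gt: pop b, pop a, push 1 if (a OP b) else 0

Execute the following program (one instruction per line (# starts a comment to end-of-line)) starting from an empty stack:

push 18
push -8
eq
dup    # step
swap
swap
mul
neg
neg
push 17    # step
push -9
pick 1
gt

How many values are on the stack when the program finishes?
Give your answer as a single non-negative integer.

After 'push 18': stack = [18] (depth 1)
After 'push -8': stack = [18, -8] (depth 2)
After 'eq': stack = [0] (depth 1)
After 'dup': stack = [0, 0] (depth 2)
After 'swap': stack = [0, 0] (depth 2)
After 'swap': stack = [0, 0] (depth 2)
After 'mul': stack = [0] (depth 1)
After 'neg': stack = [0] (depth 1)
After 'neg': stack = [0] (depth 1)
After 'push 17': stack = [0, 17] (depth 2)
After 'push -9': stack = [0, 17, -9] (depth 3)
After 'pick 1': stack = [0, 17, -9, 17] (depth 4)
After 'gt': stack = [0, 17, 0] (depth 3)

Answer: 3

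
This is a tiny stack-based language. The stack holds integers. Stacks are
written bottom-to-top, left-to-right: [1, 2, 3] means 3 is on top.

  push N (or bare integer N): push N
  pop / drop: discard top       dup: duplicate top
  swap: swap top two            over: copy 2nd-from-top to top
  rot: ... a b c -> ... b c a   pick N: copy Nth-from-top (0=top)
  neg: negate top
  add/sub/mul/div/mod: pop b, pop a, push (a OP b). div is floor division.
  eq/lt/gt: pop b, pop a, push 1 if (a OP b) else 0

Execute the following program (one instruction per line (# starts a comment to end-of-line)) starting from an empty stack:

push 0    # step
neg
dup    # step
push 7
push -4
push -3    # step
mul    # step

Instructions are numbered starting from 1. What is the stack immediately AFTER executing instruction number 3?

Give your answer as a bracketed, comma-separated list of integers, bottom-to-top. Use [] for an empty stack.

Step 1 ('push 0'): [0]
Step 2 ('neg'): [0]
Step 3 ('dup'): [0, 0]

Answer: [0, 0]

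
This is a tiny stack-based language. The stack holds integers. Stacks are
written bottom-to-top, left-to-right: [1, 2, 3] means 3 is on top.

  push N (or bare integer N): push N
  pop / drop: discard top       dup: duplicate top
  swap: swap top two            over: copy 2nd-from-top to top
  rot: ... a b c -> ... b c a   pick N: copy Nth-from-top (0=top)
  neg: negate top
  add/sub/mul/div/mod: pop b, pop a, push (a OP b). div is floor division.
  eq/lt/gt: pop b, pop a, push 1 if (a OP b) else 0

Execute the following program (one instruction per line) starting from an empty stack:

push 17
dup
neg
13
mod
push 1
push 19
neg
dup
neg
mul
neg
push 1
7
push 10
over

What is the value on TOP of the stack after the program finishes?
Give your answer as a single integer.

Answer: 7

Derivation:
After 'push 17': [17]
After 'dup': [17, 17]
After 'neg': [17, -17]
After 'push 13': [17, -17, 13]
After 'mod': [17, 9]
After 'push 1': [17, 9, 1]
After 'push 19': [17, 9, 1, 19]
After 'neg': [17, 9, 1, -19]
After 'dup': [17, 9, 1, -19, -19]
After 'neg': [17, 9, 1, -19, 19]
After 'mul': [17, 9, 1, -361]
After 'neg': [17, 9, 1, 361]
After 'push 1': [17, 9, 1, 361, 1]
After 'push 7': [17, 9, 1, 361, 1, 7]
After 'push 10': [17, 9, 1, 361, 1, 7, 10]
After 'over': [17, 9, 1, 361, 1, 7, 10, 7]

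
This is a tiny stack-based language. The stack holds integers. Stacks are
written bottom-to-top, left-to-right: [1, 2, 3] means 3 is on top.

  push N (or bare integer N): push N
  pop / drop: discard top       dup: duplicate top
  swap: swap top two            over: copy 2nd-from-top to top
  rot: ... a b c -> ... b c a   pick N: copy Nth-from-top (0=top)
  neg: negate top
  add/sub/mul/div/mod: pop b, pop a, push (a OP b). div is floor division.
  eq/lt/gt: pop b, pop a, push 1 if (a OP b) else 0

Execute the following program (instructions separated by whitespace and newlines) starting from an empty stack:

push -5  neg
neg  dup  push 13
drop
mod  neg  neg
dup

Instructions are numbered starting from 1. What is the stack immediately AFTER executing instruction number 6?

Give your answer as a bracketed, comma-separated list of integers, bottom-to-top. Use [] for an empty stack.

Step 1 ('push -5'): [-5]
Step 2 ('neg'): [5]
Step 3 ('neg'): [-5]
Step 4 ('dup'): [-5, -5]
Step 5 ('push 13'): [-5, -5, 13]
Step 6 ('drop'): [-5, -5]

Answer: [-5, -5]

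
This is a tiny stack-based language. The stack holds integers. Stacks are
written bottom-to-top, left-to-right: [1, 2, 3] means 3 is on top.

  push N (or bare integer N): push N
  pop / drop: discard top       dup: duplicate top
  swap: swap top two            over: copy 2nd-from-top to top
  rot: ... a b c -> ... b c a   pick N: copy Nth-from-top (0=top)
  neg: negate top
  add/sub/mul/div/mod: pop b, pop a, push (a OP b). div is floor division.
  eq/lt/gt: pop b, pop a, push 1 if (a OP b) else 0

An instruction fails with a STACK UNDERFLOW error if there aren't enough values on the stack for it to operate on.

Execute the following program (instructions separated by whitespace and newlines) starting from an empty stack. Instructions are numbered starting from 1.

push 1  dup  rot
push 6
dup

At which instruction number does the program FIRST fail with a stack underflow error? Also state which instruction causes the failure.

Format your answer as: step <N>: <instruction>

Answer: step 3: rot

Derivation:
Step 1 ('push 1'): stack = [1], depth = 1
Step 2 ('dup'): stack = [1, 1], depth = 2
Step 3 ('rot'): needs 3 value(s) but depth is 2 — STACK UNDERFLOW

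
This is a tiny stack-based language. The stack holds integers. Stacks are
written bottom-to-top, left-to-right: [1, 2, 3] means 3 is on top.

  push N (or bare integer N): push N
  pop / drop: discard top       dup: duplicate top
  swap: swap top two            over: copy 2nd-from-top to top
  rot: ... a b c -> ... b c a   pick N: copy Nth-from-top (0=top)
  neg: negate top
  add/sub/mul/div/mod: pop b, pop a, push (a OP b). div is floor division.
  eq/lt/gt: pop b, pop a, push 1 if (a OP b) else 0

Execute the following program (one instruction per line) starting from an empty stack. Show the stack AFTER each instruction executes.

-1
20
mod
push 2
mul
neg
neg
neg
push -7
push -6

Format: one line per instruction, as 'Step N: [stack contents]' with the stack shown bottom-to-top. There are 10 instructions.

Step 1: [-1]
Step 2: [-1, 20]
Step 3: [19]
Step 4: [19, 2]
Step 5: [38]
Step 6: [-38]
Step 7: [38]
Step 8: [-38]
Step 9: [-38, -7]
Step 10: [-38, -7, -6]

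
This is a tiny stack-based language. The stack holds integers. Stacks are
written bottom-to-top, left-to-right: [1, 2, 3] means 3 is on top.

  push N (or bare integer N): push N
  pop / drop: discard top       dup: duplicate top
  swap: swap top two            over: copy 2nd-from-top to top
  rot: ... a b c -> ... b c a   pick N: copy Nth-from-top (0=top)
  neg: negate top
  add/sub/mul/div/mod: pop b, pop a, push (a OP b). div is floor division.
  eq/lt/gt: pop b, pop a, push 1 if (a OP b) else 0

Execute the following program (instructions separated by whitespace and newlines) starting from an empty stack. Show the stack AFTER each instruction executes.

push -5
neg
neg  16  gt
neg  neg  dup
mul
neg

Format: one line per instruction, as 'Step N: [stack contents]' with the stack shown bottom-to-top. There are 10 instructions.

Step 1: [-5]
Step 2: [5]
Step 3: [-5]
Step 4: [-5, 16]
Step 5: [0]
Step 6: [0]
Step 7: [0]
Step 8: [0, 0]
Step 9: [0]
Step 10: [0]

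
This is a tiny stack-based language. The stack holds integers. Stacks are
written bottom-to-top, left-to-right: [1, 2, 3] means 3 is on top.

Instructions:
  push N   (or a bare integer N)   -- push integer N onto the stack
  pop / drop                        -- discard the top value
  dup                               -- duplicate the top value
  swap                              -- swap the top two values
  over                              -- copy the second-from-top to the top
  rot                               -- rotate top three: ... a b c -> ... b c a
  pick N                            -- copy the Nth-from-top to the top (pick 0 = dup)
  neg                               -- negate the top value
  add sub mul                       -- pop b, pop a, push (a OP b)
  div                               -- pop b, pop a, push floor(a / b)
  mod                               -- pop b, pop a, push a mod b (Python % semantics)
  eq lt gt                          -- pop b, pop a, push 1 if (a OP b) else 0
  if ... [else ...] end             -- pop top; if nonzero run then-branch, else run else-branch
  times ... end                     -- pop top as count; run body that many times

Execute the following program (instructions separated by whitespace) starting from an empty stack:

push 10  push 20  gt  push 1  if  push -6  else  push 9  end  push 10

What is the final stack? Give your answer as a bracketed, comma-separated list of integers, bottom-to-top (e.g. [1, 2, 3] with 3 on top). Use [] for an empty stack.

After 'push 10': [10]
After 'push 20': [10, 20]
After 'gt': [0]
After 'push 1': [0, 1]
After 'if': [0]
After 'push -6': [0, -6]
After 'push 10': [0, -6, 10]

Answer: [0, -6, 10]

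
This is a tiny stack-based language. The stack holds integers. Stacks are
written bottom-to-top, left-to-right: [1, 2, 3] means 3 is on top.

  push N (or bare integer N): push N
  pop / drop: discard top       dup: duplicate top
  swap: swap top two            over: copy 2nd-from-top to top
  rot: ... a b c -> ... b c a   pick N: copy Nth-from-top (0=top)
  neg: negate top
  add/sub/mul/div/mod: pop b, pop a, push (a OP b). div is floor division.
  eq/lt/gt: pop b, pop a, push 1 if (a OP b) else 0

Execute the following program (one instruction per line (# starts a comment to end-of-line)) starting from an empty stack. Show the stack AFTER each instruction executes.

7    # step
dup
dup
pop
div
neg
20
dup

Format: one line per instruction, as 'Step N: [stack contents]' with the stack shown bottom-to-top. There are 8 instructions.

Step 1: [7]
Step 2: [7, 7]
Step 3: [7, 7, 7]
Step 4: [7, 7]
Step 5: [1]
Step 6: [-1]
Step 7: [-1, 20]
Step 8: [-1, 20, 20]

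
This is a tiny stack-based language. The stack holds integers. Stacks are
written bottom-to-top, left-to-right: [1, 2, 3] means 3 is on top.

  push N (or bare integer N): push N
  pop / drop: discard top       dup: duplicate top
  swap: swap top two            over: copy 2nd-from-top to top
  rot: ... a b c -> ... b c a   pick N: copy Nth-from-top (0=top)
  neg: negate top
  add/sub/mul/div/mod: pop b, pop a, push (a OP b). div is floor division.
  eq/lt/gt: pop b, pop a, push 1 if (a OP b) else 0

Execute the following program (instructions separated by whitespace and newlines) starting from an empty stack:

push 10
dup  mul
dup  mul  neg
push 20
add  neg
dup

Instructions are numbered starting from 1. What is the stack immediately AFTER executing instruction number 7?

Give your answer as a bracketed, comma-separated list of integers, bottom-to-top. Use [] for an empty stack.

Answer: [-10000, 20]

Derivation:
Step 1 ('push 10'): [10]
Step 2 ('dup'): [10, 10]
Step 3 ('mul'): [100]
Step 4 ('dup'): [100, 100]
Step 5 ('mul'): [10000]
Step 6 ('neg'): [-10000]
Step 7 ('push 20'): [-10000, 20]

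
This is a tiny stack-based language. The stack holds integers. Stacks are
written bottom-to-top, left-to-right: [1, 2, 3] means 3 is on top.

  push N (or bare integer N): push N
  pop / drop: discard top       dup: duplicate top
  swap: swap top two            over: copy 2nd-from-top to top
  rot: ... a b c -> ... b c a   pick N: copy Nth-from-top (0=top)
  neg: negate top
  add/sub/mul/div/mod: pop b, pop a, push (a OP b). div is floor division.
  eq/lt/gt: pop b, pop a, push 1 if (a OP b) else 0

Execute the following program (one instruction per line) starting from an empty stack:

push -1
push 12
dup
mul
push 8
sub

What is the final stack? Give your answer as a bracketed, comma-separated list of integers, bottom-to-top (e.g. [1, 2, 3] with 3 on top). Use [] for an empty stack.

After 'push -1': [-1]
After 'push 12': [-1, 12]
After 'dup': [-1, 12, 12]
After 'mul': [-1, 144]
After 'push 8': [-1, 144, 8]
After 'sub': [-1, 136]

Answer: [-1, 136]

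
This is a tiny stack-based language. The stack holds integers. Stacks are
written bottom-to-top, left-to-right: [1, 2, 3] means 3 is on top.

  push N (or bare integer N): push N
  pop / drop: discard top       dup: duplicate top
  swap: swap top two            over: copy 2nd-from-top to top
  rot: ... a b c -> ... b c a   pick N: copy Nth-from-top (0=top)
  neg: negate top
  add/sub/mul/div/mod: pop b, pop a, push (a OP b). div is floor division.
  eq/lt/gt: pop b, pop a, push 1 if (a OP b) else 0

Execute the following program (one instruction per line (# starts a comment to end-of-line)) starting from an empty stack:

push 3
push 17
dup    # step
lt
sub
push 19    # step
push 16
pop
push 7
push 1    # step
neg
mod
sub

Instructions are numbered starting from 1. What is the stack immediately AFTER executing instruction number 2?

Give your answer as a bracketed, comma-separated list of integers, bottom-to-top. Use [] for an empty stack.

Step 1 ('push 3'): [3]
Step 2 ('push 17'): [3, 17]

Answer: [3, 17]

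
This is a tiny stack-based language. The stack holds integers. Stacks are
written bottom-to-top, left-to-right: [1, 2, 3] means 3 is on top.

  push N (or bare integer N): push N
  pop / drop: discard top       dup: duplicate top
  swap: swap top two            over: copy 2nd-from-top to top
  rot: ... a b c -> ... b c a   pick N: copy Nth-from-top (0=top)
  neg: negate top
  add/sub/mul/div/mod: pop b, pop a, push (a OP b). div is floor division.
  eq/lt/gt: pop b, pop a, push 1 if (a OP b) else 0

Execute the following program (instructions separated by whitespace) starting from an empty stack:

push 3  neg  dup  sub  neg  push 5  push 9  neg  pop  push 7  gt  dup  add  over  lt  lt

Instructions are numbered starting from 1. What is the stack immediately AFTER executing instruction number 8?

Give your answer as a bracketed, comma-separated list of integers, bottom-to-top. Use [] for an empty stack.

Step 1 ('push 3'): [3]
Step 2 ('neg'): [-3]
Step 3 ('dup'): [-3, -3]
Step 4 ('sub'): [0]
Step 5 ('neg'): [0]
Step 6 ('push 5'): [0, 5]
Step 7 ('push 9'): [0, 5, 9]
Step 8 ('neg'): [0, 5, -9]

Answer: [0, 5, -9]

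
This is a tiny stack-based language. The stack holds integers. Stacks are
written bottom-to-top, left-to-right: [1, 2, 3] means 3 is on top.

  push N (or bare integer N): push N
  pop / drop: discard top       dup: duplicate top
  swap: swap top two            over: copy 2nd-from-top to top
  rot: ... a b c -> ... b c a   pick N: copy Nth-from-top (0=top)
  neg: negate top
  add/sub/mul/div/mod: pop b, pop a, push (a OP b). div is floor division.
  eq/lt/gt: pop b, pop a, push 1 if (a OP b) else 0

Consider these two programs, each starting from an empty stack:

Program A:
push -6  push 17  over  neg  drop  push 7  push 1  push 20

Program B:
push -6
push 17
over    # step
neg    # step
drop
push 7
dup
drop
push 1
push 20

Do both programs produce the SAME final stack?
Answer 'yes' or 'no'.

Program A trace:
  After 'push -6': [-6]
  After 'push 17': [-6, 17]
  After 'over': [-6, 17, -6]
  After 'neg': [-6, 17, 6]
  After 'drop': [-6, 17]
  After 'push 7': [-6, 17, 7]
  After 'push 1': [-6, 17, 7, 1]
  After 'push 20': [-6, 17, 7, 1, 20]
Program A final stack: [-6, 17, 7, 1, 20]

Program B trace:
  After 'push -6': [-6]
  After 'push 17': [-6, 17]
  After 'over': [-6, 17, -6]
  After 'neg': [-6, 17, 6]
  After 'drop': [-6, 17]
  After 'push 7': [-6, 17, 7]
  After 'dup': [-6, 17, 7, 7]
  After 'drop': [-6, 17, 7]
  After 'push 1': [-6, 17, 7, 1]
  After 'push 20': [-6, 17, 7, 1, 20]
Program B final stack: [-6, 17, 7, 1, 20]
Same: yes

Answer: yes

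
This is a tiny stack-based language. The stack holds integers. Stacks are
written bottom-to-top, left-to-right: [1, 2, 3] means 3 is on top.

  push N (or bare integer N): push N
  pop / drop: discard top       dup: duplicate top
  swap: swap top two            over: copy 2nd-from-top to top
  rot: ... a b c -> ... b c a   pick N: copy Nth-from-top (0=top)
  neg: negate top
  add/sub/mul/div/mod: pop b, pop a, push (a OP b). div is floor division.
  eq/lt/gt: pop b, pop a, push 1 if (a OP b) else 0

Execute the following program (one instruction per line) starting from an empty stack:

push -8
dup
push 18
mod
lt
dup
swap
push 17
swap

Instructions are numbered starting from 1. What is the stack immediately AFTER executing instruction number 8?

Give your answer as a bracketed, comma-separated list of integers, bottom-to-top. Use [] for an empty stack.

Step 1 ('push -8'): [-8]
Step 2 ('dup'): [-8, -8]
Step 3 ('push 18'): [-8, -8, 18]
Step 4 ('mod'): [-8, 10]
Step 5 ('lt'): [1]
Step 6 ('dup'): [1, 1]
Step 7 ('swap'): [1, 1]
Step 8 ('push 17'): [1, 1, 17]

Answer: [1, 1, 17]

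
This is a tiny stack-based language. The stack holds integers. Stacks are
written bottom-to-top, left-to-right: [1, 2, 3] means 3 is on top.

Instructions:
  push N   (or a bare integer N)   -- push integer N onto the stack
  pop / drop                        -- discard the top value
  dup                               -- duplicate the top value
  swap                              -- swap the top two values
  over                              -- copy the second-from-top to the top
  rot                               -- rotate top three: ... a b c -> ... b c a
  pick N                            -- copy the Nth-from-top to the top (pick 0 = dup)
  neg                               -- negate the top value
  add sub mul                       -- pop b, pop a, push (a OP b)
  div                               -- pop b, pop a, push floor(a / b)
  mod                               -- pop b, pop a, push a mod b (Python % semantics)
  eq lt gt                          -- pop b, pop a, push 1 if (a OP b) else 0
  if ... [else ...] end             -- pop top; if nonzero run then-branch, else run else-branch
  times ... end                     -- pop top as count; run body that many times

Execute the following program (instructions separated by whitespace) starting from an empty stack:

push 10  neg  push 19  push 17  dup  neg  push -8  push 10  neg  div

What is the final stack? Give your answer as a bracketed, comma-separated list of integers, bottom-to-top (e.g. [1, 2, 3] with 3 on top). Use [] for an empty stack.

After 'push 10': [10]
After 'neg': [-10]
After 'push 19': [-10, 19]
After 'push 17': [-10, 19, 17]
After 'dup': [-10, 19, 17, 17]
After 'neg': [-10, 19, 17, -17]
After 'push -8': [-10, 19, 17, -17, -8]
After 'push 10': [-10, 19, 17, -17, -8, 10]
After 'neg': [-10, 19, 17, -17, -8, -10]
After 'div': [-10, 19, 17, -17, 0]

Answer: [-10, 19, 17, -17, 0]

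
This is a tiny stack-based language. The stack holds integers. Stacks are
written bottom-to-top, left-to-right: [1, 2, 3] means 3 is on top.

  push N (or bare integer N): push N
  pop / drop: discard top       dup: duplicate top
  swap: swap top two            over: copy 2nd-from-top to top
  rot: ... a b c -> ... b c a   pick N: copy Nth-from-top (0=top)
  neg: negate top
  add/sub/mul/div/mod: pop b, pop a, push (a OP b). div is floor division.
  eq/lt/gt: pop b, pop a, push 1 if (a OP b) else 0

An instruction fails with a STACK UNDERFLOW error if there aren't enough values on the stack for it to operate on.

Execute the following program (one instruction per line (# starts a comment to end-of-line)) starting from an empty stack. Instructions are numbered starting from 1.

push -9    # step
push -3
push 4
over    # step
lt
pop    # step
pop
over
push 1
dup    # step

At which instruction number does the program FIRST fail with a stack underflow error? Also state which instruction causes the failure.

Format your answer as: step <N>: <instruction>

Step 1 ('push -9'): stack = [-9], depth = 1
Step 2 ('push -3'): stack = [-9, -3], depth = 2
Step 3 ('push 4'): stack = [-9, -3, 4], depth = 3
Step 4 ('over'): stack = [-9, -3, 4, -3], depth = 4
Step 5 ('lt'): stack = [-9, -3, 0], depth = 3
Step 6 ('pop'): stack = [-9, -3], depth = 2
Step 7 ('pop'): stack = [-9], depth = 1
Step 8 ('over'): needs 2 value(s) but depth is 1 — STACK UNDERFLOW

Answer: step 8: over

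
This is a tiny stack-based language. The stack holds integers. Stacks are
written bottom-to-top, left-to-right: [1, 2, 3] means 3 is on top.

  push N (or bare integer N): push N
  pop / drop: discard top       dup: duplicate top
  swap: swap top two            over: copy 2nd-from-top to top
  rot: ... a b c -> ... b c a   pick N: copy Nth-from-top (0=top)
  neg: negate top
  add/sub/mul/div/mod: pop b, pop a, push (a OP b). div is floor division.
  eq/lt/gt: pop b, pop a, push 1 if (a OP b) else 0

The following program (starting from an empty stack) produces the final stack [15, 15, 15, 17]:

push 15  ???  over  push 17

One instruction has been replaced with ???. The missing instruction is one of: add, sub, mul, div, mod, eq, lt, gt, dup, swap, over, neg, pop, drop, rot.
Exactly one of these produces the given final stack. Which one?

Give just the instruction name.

Stack before ???: [15]
Stack after ???:  [15, 15]
The instruction that transforms [15] -> [15, 15] is: dup

Answer: dup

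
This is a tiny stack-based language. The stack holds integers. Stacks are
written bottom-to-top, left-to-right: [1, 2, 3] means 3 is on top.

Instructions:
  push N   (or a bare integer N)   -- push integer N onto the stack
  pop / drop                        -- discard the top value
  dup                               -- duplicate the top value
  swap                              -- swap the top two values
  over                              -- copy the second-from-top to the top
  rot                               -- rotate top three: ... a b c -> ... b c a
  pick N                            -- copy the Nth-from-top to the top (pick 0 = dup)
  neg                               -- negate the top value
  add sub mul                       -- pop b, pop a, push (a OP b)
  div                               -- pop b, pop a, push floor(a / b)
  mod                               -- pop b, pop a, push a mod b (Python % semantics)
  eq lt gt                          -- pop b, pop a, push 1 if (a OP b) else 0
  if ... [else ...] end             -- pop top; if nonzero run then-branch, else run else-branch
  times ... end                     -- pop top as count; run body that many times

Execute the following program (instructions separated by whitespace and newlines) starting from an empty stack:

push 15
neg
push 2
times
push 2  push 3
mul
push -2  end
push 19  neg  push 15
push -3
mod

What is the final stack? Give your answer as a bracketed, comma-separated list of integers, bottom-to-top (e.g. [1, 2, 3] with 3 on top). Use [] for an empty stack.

Answer: [-15, 6, -2, 6, -2, -19, 0]

Derivation:
After 'push 15': [15]
After 'neg': [-15]
After 'push 2': [-15, 2]
After 'times': [-15]
After 'push 2': [-15, 2]
After 'push 3': [-15, 2, 3]
After 'mul': [-15, 6]
After 'push -2': [-15, 6, -2]
After 'push 2': [-15, 6, -2, 2]
After 'push 3': [-15, 6, -2, 2, 3]
After 'mul': [-15, 6, -2, 6]
After 'push -2': [-15, 6, -2, 6, -2]
After 'push 19': [-15, 6, -2, 6, -2, 19]
After 'neg': [-15, 6, -2, 6, -2, -19]
After 'push 15': [-15, 6, -2, 6, -2, -19, 15]
After 'push -3': [-15, 6, -2, 6, -2, -19, 15, -3]
After 'mod': [-15, 6, -2, 6, -2, -19, 0]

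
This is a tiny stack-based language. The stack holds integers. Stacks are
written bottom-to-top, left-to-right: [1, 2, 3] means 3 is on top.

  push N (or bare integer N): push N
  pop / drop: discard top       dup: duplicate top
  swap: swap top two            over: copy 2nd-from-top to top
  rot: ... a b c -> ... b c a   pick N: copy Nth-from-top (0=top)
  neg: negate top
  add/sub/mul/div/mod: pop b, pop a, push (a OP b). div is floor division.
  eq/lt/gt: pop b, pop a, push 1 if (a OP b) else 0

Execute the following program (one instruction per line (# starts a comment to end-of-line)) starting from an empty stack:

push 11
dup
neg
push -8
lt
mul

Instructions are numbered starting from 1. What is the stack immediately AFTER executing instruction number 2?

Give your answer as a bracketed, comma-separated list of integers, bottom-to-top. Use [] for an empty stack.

Step 1 ('push 11'): [11]
Step 2 ('dup'): [11, 11]

Answer: [11, 11]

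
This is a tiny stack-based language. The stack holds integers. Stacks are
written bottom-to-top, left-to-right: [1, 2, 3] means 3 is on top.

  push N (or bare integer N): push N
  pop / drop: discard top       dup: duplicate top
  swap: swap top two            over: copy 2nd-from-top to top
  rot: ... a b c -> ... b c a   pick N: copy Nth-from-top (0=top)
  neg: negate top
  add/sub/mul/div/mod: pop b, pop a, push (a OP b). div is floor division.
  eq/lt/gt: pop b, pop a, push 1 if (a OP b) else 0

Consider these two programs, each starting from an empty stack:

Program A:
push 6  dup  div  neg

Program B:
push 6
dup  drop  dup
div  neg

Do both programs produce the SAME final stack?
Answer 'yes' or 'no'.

Program A trace:
  After 'push 6': [6]
  After 'dup': [6, 6]
  After 'div': [1]
  After 'neg': [-1]
Program A final stack: [-1]

Program B trace:
  After 'push 6': [6]
  After 'dup': [6, 6]
  After 'drop': [6]
  After 'dup': [6, 6]
  After 'div': [1]
  After 'neg': [-1]
Program B final stack: [-1]
Same: yes

Answer: yes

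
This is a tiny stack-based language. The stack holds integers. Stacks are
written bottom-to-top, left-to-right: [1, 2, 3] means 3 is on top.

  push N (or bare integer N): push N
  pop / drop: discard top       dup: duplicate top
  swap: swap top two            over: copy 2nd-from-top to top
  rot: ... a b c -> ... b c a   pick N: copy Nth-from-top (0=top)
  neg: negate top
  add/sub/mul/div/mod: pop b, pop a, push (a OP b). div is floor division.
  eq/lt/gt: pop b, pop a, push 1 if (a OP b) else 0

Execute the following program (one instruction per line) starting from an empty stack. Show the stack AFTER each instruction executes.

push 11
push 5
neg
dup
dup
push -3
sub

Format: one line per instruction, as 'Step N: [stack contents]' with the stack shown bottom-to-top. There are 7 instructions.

Step 1: [11]
Step 2: [11, 5]
Step 3: [11, -5]
Step 4: [11, -5, -5]
Step 5: [11, -5, -5, -5]
Step 6: [11, -5, -5, -5, -3]
Step 7: [11, -5, -5, -2]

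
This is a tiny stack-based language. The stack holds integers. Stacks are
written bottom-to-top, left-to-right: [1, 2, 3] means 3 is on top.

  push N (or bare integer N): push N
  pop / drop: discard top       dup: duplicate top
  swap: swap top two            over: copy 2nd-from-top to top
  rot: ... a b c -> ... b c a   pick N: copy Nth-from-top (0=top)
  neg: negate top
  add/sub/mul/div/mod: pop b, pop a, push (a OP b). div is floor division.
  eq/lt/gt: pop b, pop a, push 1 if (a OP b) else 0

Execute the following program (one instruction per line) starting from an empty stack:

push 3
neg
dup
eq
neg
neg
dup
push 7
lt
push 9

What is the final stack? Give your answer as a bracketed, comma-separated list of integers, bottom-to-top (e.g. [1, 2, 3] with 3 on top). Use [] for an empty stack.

After 'push 3': [3]
After 'neg': [-3]
After 'dup': [-3, -3]
After 'eq': [1]
After 'neg': [-1]
After 'neg': [1]
After 'dup': [1, 1]
After 'push 7': [1, 1, 7]
After 'lt': [1, 1]
After 'push 9': [1, 1, 9]

Answer: [1, 1, 9]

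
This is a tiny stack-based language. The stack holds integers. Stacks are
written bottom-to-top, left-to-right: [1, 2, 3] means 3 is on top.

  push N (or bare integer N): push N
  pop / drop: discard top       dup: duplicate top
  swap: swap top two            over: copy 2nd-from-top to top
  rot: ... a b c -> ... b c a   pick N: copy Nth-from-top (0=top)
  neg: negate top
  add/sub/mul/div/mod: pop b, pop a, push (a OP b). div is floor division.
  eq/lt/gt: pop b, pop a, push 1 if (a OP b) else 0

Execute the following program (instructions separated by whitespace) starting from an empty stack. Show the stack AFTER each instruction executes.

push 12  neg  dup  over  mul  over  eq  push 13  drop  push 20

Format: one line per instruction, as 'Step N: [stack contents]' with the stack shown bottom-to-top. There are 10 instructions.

Step 1: [12]
Step 2: [-12]
Step 3: [-12, -12]
Step 4: [-12, -12, -12]
Step 5: [-12, 144]
Step 6: [-12, 144, -12]
Step 7: [-12, 0]
Step 8: [-12, 0, 13]
Step 9: [-12, 0]
Step 10: [-12, 0, 20]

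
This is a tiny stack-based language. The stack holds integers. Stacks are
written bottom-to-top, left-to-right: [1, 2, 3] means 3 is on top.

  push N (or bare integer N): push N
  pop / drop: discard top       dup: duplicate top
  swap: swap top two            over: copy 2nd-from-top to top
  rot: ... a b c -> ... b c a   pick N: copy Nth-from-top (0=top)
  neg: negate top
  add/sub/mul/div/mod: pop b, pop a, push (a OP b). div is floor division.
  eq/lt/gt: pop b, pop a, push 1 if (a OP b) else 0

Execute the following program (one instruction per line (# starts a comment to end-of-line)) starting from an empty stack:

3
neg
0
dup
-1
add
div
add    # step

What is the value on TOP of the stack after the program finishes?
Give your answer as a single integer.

Answer: -3

Derivation:
After 'push 3': [3]
After 'neg': [-3]
After 'push 0': [-3, 0]
After 'dup': [-3, 0, 0]
After 'push -1': [-3, 0, 0, -1]
After 'add': [-3, 0, -1]
After 'div': [-3, 0]
After 'add': [-3]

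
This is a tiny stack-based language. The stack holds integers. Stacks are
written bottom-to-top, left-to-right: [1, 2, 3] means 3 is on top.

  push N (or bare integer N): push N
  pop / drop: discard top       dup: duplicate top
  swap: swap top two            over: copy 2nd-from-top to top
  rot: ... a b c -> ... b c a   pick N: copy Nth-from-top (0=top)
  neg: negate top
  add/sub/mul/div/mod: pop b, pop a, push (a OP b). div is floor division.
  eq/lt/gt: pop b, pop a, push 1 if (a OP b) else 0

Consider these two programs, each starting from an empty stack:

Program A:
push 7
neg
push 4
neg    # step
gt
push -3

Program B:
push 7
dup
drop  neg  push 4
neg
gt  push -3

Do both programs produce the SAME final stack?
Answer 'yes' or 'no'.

Program A trace:
  After 'push 7': [7]
  After 'neg': [-7]
  After 'push 4': [-7, 4]
  After 'neg': [-7, -4]
  After 'gt': [0]
  After 'push -3': [0, -3]
Program A final stack: [0, -3]

Program B trace:
  After 'push 7': [7]
  After 'dup': [7, 7]
  After 'drop': [7]
  After 'neg': [-7]
  After 'push 4': [-7, 4]
  After 'neg': [-7, -4]
  After 'gt': [0]
  After 'push -3': [0, -3]
Program B final stack: [0, -3]
Same: yes

Answer: yes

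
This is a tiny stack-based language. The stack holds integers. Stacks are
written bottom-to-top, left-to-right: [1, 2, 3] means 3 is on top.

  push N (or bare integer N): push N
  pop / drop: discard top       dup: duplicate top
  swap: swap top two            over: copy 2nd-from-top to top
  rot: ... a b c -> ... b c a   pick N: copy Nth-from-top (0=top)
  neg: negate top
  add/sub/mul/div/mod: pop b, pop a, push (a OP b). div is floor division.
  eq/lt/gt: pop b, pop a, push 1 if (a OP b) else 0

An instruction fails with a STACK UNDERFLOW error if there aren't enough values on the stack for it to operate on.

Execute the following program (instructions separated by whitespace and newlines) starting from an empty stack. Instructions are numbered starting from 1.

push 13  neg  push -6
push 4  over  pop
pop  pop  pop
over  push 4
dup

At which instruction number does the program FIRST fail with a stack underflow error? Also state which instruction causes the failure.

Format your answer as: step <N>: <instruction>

Step 1 ('push 13'): stack = [13], depth = 1
Step 2 ('neg'): stack = [-13], depth = 1
Step 3 ('push -6'): stack = [-13, -6], depth = 2
Step 4 ('push 4'): stack = [-13, -6, 4], depth = 3
Step 5 ('over'): stack = [-13, -6, 4, -6], depth = 4
Step 6 ('pop'): stack = [-13, -6, 4], depth = 3
Step 7 ('pop'): stack = [-13, -6], depth = 2
Step 8 ('pop'): stack = [-13], depth = 1
Step 9 ('pop'): stack = [], depth = 0
Step 10 ('over'): needs 2 value(s) but depth is 0 — STACK UNDERFLOW

Answer: step 10: over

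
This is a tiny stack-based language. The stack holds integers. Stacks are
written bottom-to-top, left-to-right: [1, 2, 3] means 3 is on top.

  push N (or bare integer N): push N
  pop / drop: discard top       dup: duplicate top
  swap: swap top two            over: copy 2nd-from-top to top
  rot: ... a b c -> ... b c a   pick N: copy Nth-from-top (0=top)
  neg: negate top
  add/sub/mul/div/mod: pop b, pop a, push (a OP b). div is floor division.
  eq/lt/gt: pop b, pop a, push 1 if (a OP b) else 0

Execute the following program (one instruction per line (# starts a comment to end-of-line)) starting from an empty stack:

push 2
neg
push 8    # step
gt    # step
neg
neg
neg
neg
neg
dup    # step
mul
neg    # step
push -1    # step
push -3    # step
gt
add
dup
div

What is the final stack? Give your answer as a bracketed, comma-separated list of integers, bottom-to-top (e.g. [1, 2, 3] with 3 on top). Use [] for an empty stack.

Answer: [1]

Derivation:
After 'push 2': [2]
After 'neg': [-2]
After 'push 8': [-2, 8]
After 'gt': [0]
After 'neg': [0]
After 'neg': [0]
After 'neg': [0]
After 'neg': [0]
After 'neg': [0]
After 'dup': [0, 0]
After 'mul': [0]
After 'neg': [0]
After 'push -1': [0, -1]
After 'push -3': [0, -1, -3]
After 'gt': [0, 1]
After 'add': [1]
After 'dup': [1, 1]
After 'div': [1]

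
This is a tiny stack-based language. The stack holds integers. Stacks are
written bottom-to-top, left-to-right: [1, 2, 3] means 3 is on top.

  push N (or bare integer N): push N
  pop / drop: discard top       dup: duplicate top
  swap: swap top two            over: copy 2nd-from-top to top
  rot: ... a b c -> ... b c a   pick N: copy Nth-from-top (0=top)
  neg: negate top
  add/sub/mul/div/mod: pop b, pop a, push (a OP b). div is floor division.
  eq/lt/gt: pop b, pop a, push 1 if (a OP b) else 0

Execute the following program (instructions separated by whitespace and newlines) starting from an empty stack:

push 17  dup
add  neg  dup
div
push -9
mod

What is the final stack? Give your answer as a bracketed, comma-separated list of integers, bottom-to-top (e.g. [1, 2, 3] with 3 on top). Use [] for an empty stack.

Answer: [-8]

Derivation:
After 'push 17': [17]
After 'dup': [17, 17]
After 'add': [34]
After 'neg': [-34]
After 'dup': [-34, -34]
After 'div': [1]
After 'push -9': [1, -9]
After 'mod': [-8]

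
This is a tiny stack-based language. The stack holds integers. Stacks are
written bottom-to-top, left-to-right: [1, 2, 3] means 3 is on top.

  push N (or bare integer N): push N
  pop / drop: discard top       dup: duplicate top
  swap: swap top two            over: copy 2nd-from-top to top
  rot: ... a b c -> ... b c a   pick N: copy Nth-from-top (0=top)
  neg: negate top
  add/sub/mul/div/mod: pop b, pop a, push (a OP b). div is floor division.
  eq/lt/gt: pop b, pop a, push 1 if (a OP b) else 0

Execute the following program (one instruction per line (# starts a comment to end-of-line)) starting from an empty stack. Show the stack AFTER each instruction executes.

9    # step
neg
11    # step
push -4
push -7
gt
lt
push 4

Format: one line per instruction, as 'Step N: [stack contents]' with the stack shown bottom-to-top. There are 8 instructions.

Step 1: [9]
Step 2: [-9]
Step 3: [-9, 11]
Step 4: [-9, 11, -4]
Step 5: [-9, 11, -4, -7]
Step 6: [-9, 11, 1]
Step 7: [-9, 0]
Step 8: [-9, 0, 4]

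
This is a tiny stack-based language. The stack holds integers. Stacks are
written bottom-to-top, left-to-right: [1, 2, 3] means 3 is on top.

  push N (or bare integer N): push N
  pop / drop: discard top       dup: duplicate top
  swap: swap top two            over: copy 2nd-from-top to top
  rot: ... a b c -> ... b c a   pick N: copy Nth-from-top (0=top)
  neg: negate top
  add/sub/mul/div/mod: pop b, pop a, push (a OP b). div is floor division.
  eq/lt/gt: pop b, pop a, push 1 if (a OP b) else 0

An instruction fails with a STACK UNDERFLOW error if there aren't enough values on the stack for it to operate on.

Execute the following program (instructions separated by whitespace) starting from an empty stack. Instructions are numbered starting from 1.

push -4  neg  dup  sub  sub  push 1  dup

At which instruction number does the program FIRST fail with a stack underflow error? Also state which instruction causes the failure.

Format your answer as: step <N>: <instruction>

Step 1 ('push -4'): stack = [-4], depth = 1
Step 2 ('neg'): stack = [4], depth = 1
Step 3 ('dup'): stack = [4, 4], depth = 2
Step 4 ('sub'): stack = [0], depth = 1
Step 5 ('sub'): needs 2 value(s) but depth is 1 — STACK UNDERFLOW

Answer: step 5: sub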